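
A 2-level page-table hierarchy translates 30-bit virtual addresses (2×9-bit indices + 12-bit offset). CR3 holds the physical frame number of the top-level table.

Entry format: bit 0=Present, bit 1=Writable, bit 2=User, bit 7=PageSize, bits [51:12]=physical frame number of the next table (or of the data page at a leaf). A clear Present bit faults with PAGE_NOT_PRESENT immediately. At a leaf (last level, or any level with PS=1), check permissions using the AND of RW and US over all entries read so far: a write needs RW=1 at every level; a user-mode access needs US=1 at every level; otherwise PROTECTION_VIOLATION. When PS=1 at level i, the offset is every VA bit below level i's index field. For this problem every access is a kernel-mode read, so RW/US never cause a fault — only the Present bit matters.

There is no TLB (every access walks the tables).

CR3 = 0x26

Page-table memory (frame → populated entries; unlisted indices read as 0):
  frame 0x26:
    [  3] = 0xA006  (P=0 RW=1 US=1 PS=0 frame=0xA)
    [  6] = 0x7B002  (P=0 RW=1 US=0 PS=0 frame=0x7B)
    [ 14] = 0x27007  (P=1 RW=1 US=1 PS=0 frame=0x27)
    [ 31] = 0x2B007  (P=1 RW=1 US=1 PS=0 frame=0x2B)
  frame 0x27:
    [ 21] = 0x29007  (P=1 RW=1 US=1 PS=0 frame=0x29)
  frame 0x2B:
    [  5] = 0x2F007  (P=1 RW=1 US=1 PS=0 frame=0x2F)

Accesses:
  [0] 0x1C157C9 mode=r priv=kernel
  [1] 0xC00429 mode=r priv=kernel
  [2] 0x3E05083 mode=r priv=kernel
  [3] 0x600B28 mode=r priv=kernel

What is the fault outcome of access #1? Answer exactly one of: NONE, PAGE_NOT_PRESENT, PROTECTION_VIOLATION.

Trace:
#0 VA=0x1C157C9 (r,kernel):
  lvl0: tbl 0x26, slot 14 ⇒ 0x27007 (P1/RW1/US1/PS0)
  lvl1: tbl 0x27, slot 21 ⇒ 0x29007 (P1/RW1/US1/PS0)
  ✓ 0x297C9  — 2 lookups
#1 VA=0xC00429 (r,kernel):
  lvl0: tbl 0x26, slot 6 ⇒ 0x7B002 (P0/RW1/US0/PS0)
  → PAGE_NOT_PRESENT  (1 entries read)
#2 VA=0x3E05083 (r,kernel):
  lvl0: tbl 0x26, slot 31 ⇒ 0x2B007 (P1/RW1/US1/PS0)
  lvl1: tbl 0x2B, slot 5 ⇒ 0x2F007 (P1/RW1/US1/PS0)
  ✓ 0x2F083  — 2 lookups
#3 VA=0x600B28 (r,kernel):
  lvl0: tbl 0x26, slot 3 ⇒ 0xA006 (P0/RW1/US1/PS0)
  → PAGE_NOT_PRESENT  (1 entries read)

Access #1 fault: PAGE_NOT_PRESENT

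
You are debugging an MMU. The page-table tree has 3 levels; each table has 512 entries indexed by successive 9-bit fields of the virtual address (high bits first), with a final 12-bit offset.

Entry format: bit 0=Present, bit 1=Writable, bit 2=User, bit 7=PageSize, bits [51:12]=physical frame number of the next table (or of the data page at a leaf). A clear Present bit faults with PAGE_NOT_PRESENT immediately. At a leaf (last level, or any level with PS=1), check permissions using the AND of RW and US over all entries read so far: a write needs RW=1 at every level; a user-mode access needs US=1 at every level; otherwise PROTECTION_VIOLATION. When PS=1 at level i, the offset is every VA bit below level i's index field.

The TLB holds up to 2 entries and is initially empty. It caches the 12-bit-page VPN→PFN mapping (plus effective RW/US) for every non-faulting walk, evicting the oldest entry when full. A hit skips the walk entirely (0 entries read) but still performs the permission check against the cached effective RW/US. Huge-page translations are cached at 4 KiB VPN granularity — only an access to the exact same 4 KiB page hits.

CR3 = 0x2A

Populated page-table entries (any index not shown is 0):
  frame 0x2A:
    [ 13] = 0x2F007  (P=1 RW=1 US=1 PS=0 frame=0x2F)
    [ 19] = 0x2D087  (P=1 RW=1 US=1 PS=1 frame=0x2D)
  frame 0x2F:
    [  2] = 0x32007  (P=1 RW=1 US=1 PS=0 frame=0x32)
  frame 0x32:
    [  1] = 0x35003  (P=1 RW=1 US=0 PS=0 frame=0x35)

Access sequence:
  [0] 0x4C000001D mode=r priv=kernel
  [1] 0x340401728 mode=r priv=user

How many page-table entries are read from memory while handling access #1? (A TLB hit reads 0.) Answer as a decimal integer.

Per-access translation:
#0 VA=0x4C000001D (r,kernel):
  [0] read 0x2A idx=19: raw=0x2D087 flags P=1 W=1 U=1 S=1
  ⇒ phys 0x2D01D (huge @L0)  [1 reads]
#1 VA=0x340401728 (r,user):
  [0] read 0x2A idx=13: raw=0x2F007 flags P=1 W=1 U=1 S=0
  [1] read 0x2F idx=2: raw=0x32007 flags P=1 W=1 U=1 S=0
  [2] read 0x32 idx=1: raw=0x35003 flags P=1 W=1 U=0 S=0
  ⇒ fault: PROTECTION_VIOLATION  — 3 lookups

Entries read for #1: 3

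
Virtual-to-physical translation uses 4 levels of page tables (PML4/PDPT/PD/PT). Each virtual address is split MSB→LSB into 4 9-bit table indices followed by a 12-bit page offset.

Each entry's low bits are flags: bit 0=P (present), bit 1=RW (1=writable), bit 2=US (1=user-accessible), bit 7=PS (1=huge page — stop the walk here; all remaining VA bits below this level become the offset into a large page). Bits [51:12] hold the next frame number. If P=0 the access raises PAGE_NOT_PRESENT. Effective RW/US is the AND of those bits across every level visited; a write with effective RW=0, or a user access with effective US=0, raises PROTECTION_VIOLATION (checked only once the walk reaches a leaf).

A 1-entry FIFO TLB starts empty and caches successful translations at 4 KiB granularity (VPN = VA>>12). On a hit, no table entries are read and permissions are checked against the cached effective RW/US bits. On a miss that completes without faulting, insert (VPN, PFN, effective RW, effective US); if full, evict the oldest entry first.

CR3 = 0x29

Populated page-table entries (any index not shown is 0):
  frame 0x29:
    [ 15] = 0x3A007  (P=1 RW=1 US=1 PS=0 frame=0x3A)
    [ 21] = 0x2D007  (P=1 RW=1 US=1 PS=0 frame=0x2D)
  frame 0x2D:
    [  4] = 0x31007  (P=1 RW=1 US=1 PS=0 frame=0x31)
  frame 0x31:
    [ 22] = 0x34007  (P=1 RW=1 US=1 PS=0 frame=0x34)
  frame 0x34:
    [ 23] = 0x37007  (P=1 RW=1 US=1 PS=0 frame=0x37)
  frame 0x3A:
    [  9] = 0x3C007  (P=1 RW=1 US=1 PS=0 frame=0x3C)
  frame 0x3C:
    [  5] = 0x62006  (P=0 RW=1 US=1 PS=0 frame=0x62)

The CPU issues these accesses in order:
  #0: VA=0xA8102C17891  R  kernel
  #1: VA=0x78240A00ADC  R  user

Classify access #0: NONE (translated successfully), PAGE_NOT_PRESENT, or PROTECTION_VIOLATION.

Per-access translation:
#0 VA=0xA8102C17891 (r,kernel):
  L0 @0x29[21] → 0x2D007  P=1,RW=1,US=1,PS=0
  L1 @0x2D[4] → 0x31007  P=1,RW=1,US=1,PS=0
  L2 @0x31[22] → 0x34007  P=1,RW=1,US=1,PS=0
  L3 @0x34[23] → 0x37007  P=1,RW=1,US=1,PS=0
  ✓ 0x37891  — 4 lookups
#1 VA=0x78240A00ADC (r,user):
  L0 @0x29[15] → 0x3A007  P=1,RW=1,US=1,PS=0
  L1 @0x3A[9] → 0x3C007  P=1,RW=1,US=1,PS=0
  L2 @0x3C[5] → 0x62006  P=0,RW=1,US=1,PS=0
  → PAGE_NOT_PRESENT  (3 entries read)

Access #0 fault: NONE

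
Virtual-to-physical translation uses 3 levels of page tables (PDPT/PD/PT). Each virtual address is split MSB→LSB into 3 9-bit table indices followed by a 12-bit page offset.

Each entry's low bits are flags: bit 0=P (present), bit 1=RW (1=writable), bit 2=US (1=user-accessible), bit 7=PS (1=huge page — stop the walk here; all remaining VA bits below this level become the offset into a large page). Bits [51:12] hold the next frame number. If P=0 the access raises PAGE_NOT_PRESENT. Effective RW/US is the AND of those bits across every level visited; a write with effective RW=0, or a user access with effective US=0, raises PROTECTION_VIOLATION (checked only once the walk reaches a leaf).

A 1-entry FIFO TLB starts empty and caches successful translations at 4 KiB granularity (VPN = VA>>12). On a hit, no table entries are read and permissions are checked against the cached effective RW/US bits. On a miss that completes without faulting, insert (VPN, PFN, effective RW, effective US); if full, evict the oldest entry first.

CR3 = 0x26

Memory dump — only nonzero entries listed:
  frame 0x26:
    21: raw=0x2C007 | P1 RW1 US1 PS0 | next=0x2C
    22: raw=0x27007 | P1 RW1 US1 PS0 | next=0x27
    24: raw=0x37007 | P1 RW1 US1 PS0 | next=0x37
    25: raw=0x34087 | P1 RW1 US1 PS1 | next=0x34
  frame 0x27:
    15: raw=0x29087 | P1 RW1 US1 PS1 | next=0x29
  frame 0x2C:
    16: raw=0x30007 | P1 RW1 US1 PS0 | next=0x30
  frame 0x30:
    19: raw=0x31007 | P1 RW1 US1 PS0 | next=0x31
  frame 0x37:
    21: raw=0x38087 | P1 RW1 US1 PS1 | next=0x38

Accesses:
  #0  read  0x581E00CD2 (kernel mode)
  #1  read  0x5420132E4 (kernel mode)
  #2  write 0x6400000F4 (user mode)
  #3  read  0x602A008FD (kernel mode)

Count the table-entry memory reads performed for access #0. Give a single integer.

Per-access translation:
#0 VA=0x581E00CD2 (r,kernel):
  [0] read 0x26 idx=22: raw=0x27007 flags P=1 W=1 U=1 S=0
  [1] read 0x27 idx=15: raw=0x29087 flags P=1 W=1 U=1 S=1
  ✓ 0x29CD2 (huge @L1)  — 2 lookups
#1 VA=0x5420132E4 (r,kernel):
  [0] read 0x26 idx=21: raw=0x2C007 flags P=1 W=1 U=1 S=0
  [1] read 0x2C idx=16: raw=0x30007 flags P=1 W=1 U=1 S=0
  [2] read 0x30 idx=19: raw=0x31007 flags P=1 W=1 U=1 S=0
  ✓ 0x312E4  — 3 lookups
#2 VA=0x6400000F4 (w,user):
  [0] read 0x26 idx=25: raw=0x34087 flags P=1 W=1 U=1 S=1
  ✓ 0x340F4 (huge @L0)  — 1 lookups
#3 VA=0x602A008FD (r,kernel):
  [0] read 0x26 idx=24: raw=0x37007 flags P=1 W=1 U=1 S=0
  [1] read 0x37 idx=21: raw=0x38087 flags P=1 W=1 U=1 S=1
  ✓ 0x388FD (huge @L1)  — 2 lookups

Entries read for #0: 2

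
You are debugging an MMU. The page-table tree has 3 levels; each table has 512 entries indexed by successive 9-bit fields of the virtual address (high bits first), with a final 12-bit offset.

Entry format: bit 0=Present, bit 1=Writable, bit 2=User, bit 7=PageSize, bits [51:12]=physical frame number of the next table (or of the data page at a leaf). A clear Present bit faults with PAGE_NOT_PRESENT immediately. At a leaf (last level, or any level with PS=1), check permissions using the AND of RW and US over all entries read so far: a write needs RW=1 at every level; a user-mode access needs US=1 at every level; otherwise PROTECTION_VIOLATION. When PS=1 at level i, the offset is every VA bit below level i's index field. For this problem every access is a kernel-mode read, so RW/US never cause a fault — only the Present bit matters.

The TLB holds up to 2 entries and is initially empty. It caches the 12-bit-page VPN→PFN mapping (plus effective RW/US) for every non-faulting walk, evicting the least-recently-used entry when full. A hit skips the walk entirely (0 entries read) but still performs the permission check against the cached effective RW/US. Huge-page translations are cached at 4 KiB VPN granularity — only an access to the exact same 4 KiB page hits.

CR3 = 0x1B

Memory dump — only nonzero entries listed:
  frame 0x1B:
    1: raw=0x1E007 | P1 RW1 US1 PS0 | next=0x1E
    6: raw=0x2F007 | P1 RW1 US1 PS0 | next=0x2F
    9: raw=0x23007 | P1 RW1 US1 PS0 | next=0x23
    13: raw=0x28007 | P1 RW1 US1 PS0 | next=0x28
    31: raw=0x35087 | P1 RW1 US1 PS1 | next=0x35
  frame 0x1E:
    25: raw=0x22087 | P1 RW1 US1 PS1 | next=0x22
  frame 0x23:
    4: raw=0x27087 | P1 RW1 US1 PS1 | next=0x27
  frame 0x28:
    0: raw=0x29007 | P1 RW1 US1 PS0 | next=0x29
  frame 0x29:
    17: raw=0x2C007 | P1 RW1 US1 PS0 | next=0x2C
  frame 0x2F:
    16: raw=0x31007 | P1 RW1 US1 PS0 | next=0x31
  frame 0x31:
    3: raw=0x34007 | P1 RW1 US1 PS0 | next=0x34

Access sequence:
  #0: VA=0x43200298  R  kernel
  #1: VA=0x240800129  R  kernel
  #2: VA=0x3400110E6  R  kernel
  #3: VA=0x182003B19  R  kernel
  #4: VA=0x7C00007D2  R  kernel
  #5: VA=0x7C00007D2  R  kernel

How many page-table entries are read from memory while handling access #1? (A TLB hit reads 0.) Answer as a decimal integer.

Trace:
#0 VA=0x43200298 (r,kernel):
  lvl0: tbl 0x1B, slot 1 ⇒ 0x1E007 (P1/RW1/US1/PS0)
  lvl1: tbl 0x1E, slot 25 ⇒ 0x22087 (P1/RW1/US1/PS1)
  ⇒ phys 0x22298 (huge @L1)  [2 reads]
#1 VA=0x240800129 (r,kernel):
  lvl0: tbl 0x1B, slot 9 ⇒ 0x23007 (P1/RW1/US1/PS0)
  lvl1: tbl 0x23, slot 4 ⇒ 0x27087 (P1/RW1/US1/PS1)
  ⇒ phys 0x27129 (huge @L1)  [2 reads]
#2 VA=0x3400110E6 (r,kernel):
  lvl0: tbl 0x1B, slot 13 ⇒ 0x28007 (P1/RW1/US1/PS0)
  lvl1: tbl 0x28, slot 0 ⇒ 0x29007 (P1/RW1/US1/PS0)
  lvl2: tbl 0x29, slot 17 ⇒ 0x2C007 (P1/RW1/US1/PS0)
  ⇒ phys 0x2C0E6  [3 reads]
#3 VA=0x182003B19 (r,kernel):
  lvl0: tbl 0x1B, slot 6 ⇒ 0x2F007 (P1/RW1/US1/PS0)
  lvl1: tbl 0x2F, slot 16 ⇒ 0x31007 (P1/RW1/US1/PS0)
  lvl2: tbl 0x31, slot 3 ⇒ 0x34007 (P1/RW1/US1/PS0)
  ⇒ phys 0x34B19  [3 reads]
#4 VA=0x7C00007D2 (r,kernel):
  lvl0: tbl 0x1B, slot 31 ⇒ 0x35087 (P1/RW1/US1/PS1)
  ⇒ phys 0x357D2 (huge @L0)  [1 reads]
#5 VA=0x7C00007D2 (r,kernel):
  TLB hit vpn=0x7C0000 → PA=0x357D2

Entries read for #1: 2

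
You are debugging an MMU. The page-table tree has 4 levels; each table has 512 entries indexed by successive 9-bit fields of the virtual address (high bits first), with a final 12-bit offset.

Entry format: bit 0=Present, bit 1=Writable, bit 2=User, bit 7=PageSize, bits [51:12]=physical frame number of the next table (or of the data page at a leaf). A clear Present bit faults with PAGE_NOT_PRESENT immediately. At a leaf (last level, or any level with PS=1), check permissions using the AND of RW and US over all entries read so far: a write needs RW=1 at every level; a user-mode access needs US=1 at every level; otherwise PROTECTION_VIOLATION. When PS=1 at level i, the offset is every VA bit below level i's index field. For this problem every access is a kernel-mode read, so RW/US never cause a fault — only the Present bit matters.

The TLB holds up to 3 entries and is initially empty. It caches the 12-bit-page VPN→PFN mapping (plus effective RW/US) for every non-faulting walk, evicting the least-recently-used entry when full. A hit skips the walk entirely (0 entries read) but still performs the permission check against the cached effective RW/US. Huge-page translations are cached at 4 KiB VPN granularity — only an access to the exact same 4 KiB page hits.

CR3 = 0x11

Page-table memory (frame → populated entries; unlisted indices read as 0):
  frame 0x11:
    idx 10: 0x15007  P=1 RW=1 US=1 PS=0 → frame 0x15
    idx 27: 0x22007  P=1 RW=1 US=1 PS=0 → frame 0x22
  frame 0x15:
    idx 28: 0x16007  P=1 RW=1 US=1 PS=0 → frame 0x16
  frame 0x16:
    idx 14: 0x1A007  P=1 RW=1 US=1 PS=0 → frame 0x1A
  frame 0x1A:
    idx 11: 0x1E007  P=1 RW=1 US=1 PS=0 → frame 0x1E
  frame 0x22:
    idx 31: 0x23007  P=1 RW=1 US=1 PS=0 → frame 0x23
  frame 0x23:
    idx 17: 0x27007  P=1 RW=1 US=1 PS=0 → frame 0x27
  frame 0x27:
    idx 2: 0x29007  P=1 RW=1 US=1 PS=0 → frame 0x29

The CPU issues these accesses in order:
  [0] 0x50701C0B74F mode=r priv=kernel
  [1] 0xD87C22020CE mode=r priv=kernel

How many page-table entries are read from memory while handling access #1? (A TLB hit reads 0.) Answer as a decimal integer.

Trace:
#0 VA=0x50701C0B74F (r,kernel):
  L0 @0x11[10] → 0x15007  P=1,RW=1,US=1,PS=0
  L1 @0x15[28] → 0x16007  P=1,RW=1,US=1,PS=0
  L2 @0x16[14] → 0x1A007  P=1,RW=1,US=1,PS=0
  L3 @0x1A[11] → 0x1E007  P=1,RW=1,US=1,PS=0
  → PA=0x1E74F  (4 entries read)
#1 VA=0xD87C22020CE (r,kernel):
  L0 @0x11[27] → 0x22007  P=1,RW=1,US=1,PS=0
  L1 @0x22[31] → 0x23007  P=1,RW=1,US=1,PS=0
  L2 @0x23[17] → 0x27007  P=1,RW=1,US=1,PS=0
  L3 @0x27[2] → 0x29007  P=1,RW=1,US=1,PS=0
  → PA=0x290CE  (4 entries read)

Entries read for #1: 4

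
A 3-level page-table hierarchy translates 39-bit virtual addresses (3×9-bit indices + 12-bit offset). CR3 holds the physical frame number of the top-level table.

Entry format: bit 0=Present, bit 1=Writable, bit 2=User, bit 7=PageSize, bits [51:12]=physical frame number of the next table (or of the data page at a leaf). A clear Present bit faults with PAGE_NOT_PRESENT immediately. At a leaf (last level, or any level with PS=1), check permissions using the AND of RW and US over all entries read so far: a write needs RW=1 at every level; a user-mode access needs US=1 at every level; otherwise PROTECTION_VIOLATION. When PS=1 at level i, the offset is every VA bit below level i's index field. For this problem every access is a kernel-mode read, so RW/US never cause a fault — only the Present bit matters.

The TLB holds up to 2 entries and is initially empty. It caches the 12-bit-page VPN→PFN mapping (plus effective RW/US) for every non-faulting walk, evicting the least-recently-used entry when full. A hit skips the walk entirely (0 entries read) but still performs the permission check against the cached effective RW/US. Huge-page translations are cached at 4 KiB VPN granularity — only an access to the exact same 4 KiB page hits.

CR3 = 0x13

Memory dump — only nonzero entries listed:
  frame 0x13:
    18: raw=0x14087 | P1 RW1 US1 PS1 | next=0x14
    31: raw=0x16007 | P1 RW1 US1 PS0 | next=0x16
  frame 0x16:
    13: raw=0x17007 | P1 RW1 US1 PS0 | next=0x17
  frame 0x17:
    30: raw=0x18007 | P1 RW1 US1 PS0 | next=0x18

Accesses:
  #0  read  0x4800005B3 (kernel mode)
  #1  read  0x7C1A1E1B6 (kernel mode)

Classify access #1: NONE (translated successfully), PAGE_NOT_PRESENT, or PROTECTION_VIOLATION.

Trace:
#0 VA=0x4800005B3 (r,kernel):
  lvl0: tbl 0x13, slot 18 ⇒ 0x14087 (P1/RW1/US1/PS1)
  → PA=0x145B3 (huge @L0)  (1 entries read)
#1 VA=0x7C1A1E1B6 (r,kernel):
  lvl0: tbl 0x13, slot 31 ⇒ 0x16007 (P1/RW1/US1/PS0)
  lvl1: tbl 0x16, slot 13 ⇒ 0x17007 (P1/RW1/US1/PS0)
  lvl2: tbl 0x17, slot 30 ⇒ 0x18007 (P1/RW1/US1/PS0)
  → PA=0x181B6  (3 entries read)

Access #1 fault: NONE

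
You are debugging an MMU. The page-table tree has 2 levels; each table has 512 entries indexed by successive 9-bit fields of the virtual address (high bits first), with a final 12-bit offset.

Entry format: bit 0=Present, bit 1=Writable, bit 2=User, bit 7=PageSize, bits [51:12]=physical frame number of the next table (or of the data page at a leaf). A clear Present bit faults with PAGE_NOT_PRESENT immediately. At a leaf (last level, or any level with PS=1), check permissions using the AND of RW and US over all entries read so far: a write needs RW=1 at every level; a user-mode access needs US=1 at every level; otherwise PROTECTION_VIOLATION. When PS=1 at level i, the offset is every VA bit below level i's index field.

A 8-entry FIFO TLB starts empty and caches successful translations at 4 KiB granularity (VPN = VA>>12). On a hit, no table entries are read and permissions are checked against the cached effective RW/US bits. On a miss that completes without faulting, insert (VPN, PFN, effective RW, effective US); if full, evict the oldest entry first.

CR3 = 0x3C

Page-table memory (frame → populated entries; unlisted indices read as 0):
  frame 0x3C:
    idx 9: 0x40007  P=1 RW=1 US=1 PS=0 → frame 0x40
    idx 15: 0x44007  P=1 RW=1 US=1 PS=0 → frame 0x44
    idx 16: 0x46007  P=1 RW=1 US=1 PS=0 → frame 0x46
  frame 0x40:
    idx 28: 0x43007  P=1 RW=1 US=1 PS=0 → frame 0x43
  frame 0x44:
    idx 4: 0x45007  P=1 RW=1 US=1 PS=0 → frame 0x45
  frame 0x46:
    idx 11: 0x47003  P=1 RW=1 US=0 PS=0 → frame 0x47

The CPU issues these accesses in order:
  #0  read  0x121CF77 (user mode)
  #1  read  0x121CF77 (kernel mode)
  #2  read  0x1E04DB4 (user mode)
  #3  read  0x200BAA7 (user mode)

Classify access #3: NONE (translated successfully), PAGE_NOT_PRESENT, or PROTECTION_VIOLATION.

Walk each access:
#0 VA=0x121CF77 (r,user):
  L0 @0x3C[9] → 0x40007  P=1,RW=1,US=1,PS=0
  L1 @0x40[28] → 0x43007  P=1,RW=1,US=1,PS=0
  → PA=0x43F77  (2 entries read)
#1 VA=0x121CF77 (r,kernel):
  TLB hit vpn=0x121C → PA=0x43F77
#2 VA=0x1E04DB4 (r,user):
  L0 @0x3C[15] → 0x44007  P=1,RW=1,US=1,PS=0
  L1 @0x44[4] → 0x45007  P=1,RW=1,US=1,PS=0
  → PA=0x45DB4  (2 entries read)
#3 VA=0x200BAA7 (r,user):
  L0 @0x3C[16] → 0x46007  P=1,RW=1,US=1,PS=0
  L1 @0x46[11] → 0x47003  P=1,RW=1,US=0,PS=0
  ⇒ fault: PROTECTION_VIOLATION  — 2 lookups

Access #3 fault: PROTECTION_VIOLATION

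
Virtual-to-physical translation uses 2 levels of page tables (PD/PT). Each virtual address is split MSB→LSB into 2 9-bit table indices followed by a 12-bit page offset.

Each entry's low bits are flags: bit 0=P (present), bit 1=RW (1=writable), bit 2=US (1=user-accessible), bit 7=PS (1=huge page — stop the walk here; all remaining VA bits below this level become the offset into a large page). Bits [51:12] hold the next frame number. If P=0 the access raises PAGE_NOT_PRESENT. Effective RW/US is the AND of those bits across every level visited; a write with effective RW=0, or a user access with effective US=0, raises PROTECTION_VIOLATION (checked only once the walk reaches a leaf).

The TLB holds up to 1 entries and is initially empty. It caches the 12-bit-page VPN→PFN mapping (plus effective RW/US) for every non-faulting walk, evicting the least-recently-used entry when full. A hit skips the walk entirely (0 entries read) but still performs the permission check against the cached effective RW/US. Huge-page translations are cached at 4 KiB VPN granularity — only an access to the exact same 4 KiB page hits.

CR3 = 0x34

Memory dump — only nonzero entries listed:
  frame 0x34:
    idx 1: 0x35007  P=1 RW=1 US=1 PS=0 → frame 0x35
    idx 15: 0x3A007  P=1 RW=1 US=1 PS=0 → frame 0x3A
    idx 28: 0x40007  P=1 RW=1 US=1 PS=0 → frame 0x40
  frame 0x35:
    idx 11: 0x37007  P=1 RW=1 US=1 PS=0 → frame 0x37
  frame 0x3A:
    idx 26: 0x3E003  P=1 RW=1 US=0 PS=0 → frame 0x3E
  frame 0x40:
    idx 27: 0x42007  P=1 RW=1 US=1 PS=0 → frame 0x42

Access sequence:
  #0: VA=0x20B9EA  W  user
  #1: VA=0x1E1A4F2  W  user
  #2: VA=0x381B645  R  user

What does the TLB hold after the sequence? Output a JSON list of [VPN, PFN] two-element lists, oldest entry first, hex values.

Per-access translation:
#0 VA=0x20B9EA (w,user):
  [0] read 0x34 idx=1: raw=0x35007 flags P=1 W=1 U=1 S=0
  [1] read 0x35 idx=11: raw=0x37007 flags P=1 W=1 U=1 S=0
  → PA=0x379EA  (2 entries read)
#1 VA=0x1E1A4F2 (w,user):
  [0] read 0x34 idx=15: raw=0x3A007 flags P=1 W=1 U=1 S=0
  [1] read 0x3A idx=26: raw=0x3E003 flags P=1 W=1 U=0 S=0
  → PROTECTION_VIOLATION  (2 entries read)
#2 VA=0x381B645 (r,user):
  [0] read 0x34 idx=28: raw=0x40007 flags P=1 W=1 U=1 S=0
  [1] read 0x40 idx=27: raw=0x42007 flags P=1 W=1 U=1 S=0
  → PA=0x42645  (2 entries read)

TLB: [["0x381B", "0x42"]]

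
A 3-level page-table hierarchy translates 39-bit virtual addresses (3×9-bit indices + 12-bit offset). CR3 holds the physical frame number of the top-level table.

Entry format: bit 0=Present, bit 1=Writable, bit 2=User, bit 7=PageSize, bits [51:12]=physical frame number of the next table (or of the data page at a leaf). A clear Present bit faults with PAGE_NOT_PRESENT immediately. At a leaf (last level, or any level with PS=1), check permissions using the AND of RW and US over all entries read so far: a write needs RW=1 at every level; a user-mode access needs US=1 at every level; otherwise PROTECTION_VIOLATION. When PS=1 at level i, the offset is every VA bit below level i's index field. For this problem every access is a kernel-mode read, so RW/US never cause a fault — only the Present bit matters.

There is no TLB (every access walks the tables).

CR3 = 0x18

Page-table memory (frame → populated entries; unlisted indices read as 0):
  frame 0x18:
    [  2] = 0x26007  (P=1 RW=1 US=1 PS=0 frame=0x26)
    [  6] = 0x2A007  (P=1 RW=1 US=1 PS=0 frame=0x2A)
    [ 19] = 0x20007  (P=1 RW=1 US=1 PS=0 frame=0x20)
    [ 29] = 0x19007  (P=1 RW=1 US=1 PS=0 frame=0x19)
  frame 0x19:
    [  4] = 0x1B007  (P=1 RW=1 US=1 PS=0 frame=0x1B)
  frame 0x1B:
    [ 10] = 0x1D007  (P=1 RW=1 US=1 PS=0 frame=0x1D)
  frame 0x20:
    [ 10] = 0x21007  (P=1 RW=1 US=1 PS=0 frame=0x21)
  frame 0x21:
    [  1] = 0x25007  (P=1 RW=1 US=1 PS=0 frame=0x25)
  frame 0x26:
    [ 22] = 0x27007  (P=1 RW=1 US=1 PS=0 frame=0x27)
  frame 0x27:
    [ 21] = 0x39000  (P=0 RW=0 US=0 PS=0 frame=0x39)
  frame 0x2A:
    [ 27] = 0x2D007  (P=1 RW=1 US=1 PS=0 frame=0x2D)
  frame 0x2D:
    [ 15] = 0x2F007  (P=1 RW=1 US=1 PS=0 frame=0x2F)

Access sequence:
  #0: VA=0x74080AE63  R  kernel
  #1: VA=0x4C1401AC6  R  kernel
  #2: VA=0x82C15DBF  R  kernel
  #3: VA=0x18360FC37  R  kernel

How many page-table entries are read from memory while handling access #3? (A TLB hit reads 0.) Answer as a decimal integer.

Walk each access:
#0 VA=0x74080AE63 (r,kernel):
  lvl0: tbl 0x18, slot 29 ⇒ 0x19007 (P1/RW1/US1/PS0)
  lvl1: tbl 0x19, slot 4 ⇒ 0x1B007 (P1/RW1/US1/PS0)
  lvl2: tbl 0x1B, slot 10 ⇒ 0x1D007 (P1/RW1/US1/PS0)
  → PA=0x1DE63  (3 entries read)
#1 VA=0x4C1401AC6 (r,kernel):
  lvl0: tbl 0x18, slot 19 ⇒ 0x20007 (P1/RW1/US1/PS0)
  lvl1: tbl 0x20, slot 10 ⇒ 0x21007 (P1/RW1/US1/PS0)
  lvl2: tbl 0x21, slot 1 ⇒ 0x25007 (P1/RW1/US1/PS0)
  → PA=0x25AC6  (3 entries read)
#2 VA=0x82C15DBF (r,kernel):
  lvl0: tbl 0x18, slot 2 ⇒ 0x26007 (P1/RW1/US1/PS0)
  lvl1: tbl 0x26, slot 22 ⇒ 0x27007 (P1/RW1/US1/PS0)
  lvl2: tbl 0x27, slot 21 ⇒ 0x39000 (P0/RW0/US0/PS0)
  ✗ PAGE_NOT_PRESENT  [3 reads]
#3 VA=0x18360FC37 (r,kernel):
  lvl0: tbl 0x18, slot 6 ⇒ 0x2A007 (P1/RW1/US1/PS0)
  lvl1: tbl 0x2A, slot 27 ⇒ 0x2D007 (P1/RW1/US1/PS0)
  lvl2: tbl 0x2D, slot 15 ⇒ 0x2F007 (P1/RW1/US1/PS0)
  → PA=0x2FC37  (3 entries read)

Entries read for #3: 3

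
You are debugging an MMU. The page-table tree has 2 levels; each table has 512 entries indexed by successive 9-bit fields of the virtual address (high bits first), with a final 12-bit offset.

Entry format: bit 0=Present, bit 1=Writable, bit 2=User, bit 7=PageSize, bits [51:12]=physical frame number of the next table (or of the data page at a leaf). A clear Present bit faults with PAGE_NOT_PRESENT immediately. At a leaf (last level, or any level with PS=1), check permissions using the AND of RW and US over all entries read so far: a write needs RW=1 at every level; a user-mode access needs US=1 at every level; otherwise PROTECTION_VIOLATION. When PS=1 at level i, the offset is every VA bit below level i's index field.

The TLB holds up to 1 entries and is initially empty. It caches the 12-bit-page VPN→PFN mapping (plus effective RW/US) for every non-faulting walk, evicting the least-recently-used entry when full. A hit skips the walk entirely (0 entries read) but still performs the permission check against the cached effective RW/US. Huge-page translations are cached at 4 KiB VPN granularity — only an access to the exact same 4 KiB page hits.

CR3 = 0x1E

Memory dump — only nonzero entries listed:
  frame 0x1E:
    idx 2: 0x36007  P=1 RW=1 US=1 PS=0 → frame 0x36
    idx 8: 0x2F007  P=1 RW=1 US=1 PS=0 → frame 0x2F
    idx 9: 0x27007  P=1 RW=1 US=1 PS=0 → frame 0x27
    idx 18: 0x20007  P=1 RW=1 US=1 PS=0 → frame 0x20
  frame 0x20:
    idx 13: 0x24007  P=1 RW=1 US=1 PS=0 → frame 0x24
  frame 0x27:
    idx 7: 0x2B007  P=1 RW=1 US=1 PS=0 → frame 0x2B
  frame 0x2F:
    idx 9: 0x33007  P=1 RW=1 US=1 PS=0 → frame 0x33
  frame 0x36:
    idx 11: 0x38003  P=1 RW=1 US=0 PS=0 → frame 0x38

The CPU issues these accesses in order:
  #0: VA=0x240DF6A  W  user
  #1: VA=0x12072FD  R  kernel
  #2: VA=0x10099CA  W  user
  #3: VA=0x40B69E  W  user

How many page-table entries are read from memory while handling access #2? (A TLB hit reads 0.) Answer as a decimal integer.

Walk each access:
#0 VA=0x240DF6A (w,user):
  L0: frame=0x1E idx=18 entry=0x20007 [P=1 RW=1 US=1 PS=0]
  L1: frame=0x20 idx=13 entry=0x24007 [P=1 RW=1 US=1 PS=0]
  ⇒ phys 0x24F6A  [2 reads]
#1 VA=0x12072FD (r,kernel):
  L0: frame=0x1E idx=9 entry=0x27007 [P=1 RW=1 US=1 PS=0]
  L1: frame=0x27 idx=7 entry=0x2B007 [P=1 RW=1 US=1 PS=0]
  ⇒ phys 0x2B2FD  [2 reads]
#2 VA=0x10099CA (w,user):
  L0: frame=0x1E idx=8 entry=0x2F007 [P=1 RW=1 US=1 PS=0]
  L1: frame=0x2F idx=9 entry=0x33007 [P=1 RW=1 US=1 PS=0]
  ⇒ phys 0x339CA  [2 reads]
#3 VA=0x40B69E (w,user):
  L0: frame=0x1E idx=2 entry=0x36007 [P=1 RW=1 US=1 PS=0]
  L1: frame=0x36 idx=11 entry=0x38003 [P=1 RW=1 US=0 PS=0]
  ⇒ fault: PROTECTION_VIOLATION  — 2 lookups

Entries read for #2: 2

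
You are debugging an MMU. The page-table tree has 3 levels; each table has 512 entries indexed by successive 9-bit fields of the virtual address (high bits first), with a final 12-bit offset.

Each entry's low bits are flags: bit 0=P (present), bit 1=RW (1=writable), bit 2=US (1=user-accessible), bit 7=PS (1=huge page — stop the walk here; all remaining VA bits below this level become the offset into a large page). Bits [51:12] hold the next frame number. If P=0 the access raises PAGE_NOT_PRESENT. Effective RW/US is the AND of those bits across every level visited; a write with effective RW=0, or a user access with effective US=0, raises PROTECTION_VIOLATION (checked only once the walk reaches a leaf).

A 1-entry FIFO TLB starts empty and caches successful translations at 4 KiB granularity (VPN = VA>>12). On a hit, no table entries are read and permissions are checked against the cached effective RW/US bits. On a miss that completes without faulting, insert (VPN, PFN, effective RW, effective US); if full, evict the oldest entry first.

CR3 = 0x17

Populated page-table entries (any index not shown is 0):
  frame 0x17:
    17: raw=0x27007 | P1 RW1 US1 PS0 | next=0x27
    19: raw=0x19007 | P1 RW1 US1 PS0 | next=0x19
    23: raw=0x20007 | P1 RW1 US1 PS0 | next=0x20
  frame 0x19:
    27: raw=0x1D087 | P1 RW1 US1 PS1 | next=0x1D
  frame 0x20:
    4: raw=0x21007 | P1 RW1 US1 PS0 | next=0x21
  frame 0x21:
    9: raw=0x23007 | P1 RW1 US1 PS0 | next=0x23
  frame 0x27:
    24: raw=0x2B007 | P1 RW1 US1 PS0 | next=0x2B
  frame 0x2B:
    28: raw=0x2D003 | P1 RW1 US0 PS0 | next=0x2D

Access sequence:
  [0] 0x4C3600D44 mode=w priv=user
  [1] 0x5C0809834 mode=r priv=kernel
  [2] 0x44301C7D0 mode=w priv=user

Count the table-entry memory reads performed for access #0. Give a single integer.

Trace:
#0 VA=0x4C3600D44 (w,user):
  lvl0: tbl 0x17, slot 19 ⇒ 0x19007 (P1/RW1/US1/PS0)
  lvl1: tbl 0x19, slot 27 ⇒ 0x1D087 (P1/RW1/US1/PS1)
  ✓ 0x1DD44 (huge @L1)  — 2 lookups
#1 VA=0x5C0809834 (r,kernel):
  lvl0: tbl 0x17, slot 23 ⇒ 0x20007 (P1/RW1/US1/PS0)
  lvl1: tbl 0x20, slot 4 ⇒ 0x21007 (P1/RW1/US1/PS0)
  lvl2: tbl 0x21, slot 9 ⇒ 0x23007 (P1/RW1/US1/PS0)
  ✓ 0x23834  — 3 lookups
#2 VA=0x44301C7D0 (w,user):
  lvl0: tbl 0x17, slot 17 ⇒ 0x27007 (P1/RW1/US1/PS0)
  lvl1: tbl 0x27, slot 24 ⇒ 0x2B007 (P1/RW1/US1/PS0)
  lvl2: tbl 0x2B, slot 28 ⇒ 0x2D003 (P1/RW1/US0/PS0)
  ⇒ fault: PROTECTION_VIOLATION  — 3 lookups

Entries read for #0: 2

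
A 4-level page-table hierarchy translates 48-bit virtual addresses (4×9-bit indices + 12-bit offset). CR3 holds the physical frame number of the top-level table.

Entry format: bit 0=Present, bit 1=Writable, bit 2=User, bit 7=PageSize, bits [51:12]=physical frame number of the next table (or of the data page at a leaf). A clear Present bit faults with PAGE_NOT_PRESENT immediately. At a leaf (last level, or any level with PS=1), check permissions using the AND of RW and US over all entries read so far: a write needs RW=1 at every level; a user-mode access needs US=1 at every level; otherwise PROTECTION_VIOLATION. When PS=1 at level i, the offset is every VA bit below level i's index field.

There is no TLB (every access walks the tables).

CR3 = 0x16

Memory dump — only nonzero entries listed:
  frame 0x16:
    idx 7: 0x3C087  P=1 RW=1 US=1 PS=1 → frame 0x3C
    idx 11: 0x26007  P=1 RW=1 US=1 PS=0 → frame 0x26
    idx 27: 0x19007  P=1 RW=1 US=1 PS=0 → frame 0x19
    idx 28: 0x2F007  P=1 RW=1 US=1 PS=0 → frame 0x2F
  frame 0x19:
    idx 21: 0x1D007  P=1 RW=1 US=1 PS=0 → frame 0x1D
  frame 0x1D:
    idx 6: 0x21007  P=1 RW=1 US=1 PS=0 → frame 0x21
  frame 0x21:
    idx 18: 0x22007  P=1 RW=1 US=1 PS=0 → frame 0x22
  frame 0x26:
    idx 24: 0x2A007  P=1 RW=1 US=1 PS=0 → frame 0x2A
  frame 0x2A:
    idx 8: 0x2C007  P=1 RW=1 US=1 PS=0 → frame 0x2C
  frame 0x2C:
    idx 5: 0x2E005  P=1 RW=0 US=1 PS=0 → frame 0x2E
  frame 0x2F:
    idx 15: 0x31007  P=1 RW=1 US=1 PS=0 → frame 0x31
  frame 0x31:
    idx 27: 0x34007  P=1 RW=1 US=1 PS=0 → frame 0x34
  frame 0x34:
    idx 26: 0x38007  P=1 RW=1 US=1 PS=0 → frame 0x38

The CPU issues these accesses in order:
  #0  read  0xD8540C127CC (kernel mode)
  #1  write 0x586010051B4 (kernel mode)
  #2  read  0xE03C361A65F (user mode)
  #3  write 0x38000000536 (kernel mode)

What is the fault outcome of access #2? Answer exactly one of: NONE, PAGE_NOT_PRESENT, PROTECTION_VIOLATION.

Trace:
#0 VA=0xD8540C127CC (r,kernel):
  lvl0: tbl 0x16, slot 27 ⇒ 0x19007 (P1/RW1/US1/PS0)
  lvl1: tbl 0x19, slot 21 ⇒ 0x1D007 (P1/RW1/US1/PS0)
  lvl2: tbl 0x1D, slot 6 ⇒ 0x21007 (P1/RW1/US1/PS0)
  lvl3: tbl 0x21, slot 18 ⇒ 0x22007 (P1/RW1/US1/PS0)
  → PA=0x227CC  (4 entries read)
#1 VA=0x586010051B4 (w,kernel):
  lvl0: tbl 0x16, slot 11 ⇒ 0x26007 (P1/RW1/US1/PS0)
  lvl1: tbl 0x26, slot 24 ⇒ 0x2A007 (P1/RW1/US1/PS0)
  lvl2: tbl 0x2A, slot 8 ⇒ 0x2C007 (P1/RW1/US1/PS0)
  lvl3: tbl 0x2C, slot 5 ⇒ 0x2E005 (P1/RW0/US1/PS0)
  ⇒ fault: PROTECTION_VIOLATION  — 4 lookups
#2 VA=0xE03C361A65F (r,user):
  lvl0: tbl 0x16, slot 28 ⇒ 0x2F007 (P1/RW1/US1/PS0)
  lvl1: tbl 0x2F, slot 15 ⇒ 0x31007 (P1/RW1/US1/PS0)
  lvl2: tbl 0x31, slot 27 ⇒ 0x34007 (P1/RW1/US1/PS0)
  lvl3: tbl 0x34, slot 26 ⇒ 0x38007 (P1/RW1/US1/PS0)
  → PA=0x3865F  (4 entries read)
#3 VA=0x38000000536 (w,kernel):
  lvl0: tbl 0x16, slot 7 ⇒ 0x3C087 (P1/RW1/US1/PS1)
  → PA=0x3C536 (huge @L0)  (1 entries read)

Access #2 fault: NONE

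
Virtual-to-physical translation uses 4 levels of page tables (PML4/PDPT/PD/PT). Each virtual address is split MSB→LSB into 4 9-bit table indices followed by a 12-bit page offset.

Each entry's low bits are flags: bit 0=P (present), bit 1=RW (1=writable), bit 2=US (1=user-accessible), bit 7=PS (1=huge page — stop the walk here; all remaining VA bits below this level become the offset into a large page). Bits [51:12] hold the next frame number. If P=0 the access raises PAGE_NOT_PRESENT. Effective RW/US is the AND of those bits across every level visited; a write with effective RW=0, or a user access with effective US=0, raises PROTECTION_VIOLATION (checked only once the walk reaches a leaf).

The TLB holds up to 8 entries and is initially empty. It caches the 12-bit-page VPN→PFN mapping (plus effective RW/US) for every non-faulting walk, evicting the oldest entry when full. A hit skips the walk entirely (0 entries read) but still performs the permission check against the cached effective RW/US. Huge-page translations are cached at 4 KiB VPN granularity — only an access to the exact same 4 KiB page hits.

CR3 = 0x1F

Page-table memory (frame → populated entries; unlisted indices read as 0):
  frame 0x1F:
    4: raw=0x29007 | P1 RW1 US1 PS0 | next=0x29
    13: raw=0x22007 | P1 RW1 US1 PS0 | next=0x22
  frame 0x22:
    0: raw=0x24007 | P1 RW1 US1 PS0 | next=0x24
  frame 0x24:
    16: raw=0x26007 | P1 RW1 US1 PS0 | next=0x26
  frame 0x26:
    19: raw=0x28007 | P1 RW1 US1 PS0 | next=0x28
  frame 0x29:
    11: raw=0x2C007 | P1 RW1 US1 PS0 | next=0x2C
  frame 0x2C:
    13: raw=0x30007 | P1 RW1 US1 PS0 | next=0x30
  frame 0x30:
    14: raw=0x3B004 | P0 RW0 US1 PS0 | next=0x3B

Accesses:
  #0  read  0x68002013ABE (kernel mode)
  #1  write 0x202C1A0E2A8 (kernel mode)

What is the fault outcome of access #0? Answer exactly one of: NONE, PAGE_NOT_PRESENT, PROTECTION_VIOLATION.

Walk each access:
#0 VA=0x68002013ABE (r,kernel):
  L0 @0x1F[13] → 0x22007  P=1,RW=1,US=1,PS=0
  L1 @0x22[0] → 0x24007  P=1,RW=1,US=1,PS=0
  L2 @0x24[16] → 0x26007  P=1,RW=1,US=1,PS=0
  L3 @0x26[19] → 0x28007  P=1,RW=1,US=1,PS=0
  ✓ 0x28ABE  — 4 lookups
#1 VA=0x202C1A0E2A8 (w,kernel):
  L0 @0x1F[4] → 0x29007  P=1,RW=1,US=1,PS=0
  L1 @0x29[11] → 0x2C007  P=1,RW=1,US=1,PS=0
  L2 @0x2C[13] → 0x30007  P=1,RW=1,US=1,PS=0
  L3 @0x30[14] → 0x3B004  P=0,RW=0,US=1,PS=0
  → PAGE_NOT_PRESENT  (4 entries read)

Access #0 fault: NONE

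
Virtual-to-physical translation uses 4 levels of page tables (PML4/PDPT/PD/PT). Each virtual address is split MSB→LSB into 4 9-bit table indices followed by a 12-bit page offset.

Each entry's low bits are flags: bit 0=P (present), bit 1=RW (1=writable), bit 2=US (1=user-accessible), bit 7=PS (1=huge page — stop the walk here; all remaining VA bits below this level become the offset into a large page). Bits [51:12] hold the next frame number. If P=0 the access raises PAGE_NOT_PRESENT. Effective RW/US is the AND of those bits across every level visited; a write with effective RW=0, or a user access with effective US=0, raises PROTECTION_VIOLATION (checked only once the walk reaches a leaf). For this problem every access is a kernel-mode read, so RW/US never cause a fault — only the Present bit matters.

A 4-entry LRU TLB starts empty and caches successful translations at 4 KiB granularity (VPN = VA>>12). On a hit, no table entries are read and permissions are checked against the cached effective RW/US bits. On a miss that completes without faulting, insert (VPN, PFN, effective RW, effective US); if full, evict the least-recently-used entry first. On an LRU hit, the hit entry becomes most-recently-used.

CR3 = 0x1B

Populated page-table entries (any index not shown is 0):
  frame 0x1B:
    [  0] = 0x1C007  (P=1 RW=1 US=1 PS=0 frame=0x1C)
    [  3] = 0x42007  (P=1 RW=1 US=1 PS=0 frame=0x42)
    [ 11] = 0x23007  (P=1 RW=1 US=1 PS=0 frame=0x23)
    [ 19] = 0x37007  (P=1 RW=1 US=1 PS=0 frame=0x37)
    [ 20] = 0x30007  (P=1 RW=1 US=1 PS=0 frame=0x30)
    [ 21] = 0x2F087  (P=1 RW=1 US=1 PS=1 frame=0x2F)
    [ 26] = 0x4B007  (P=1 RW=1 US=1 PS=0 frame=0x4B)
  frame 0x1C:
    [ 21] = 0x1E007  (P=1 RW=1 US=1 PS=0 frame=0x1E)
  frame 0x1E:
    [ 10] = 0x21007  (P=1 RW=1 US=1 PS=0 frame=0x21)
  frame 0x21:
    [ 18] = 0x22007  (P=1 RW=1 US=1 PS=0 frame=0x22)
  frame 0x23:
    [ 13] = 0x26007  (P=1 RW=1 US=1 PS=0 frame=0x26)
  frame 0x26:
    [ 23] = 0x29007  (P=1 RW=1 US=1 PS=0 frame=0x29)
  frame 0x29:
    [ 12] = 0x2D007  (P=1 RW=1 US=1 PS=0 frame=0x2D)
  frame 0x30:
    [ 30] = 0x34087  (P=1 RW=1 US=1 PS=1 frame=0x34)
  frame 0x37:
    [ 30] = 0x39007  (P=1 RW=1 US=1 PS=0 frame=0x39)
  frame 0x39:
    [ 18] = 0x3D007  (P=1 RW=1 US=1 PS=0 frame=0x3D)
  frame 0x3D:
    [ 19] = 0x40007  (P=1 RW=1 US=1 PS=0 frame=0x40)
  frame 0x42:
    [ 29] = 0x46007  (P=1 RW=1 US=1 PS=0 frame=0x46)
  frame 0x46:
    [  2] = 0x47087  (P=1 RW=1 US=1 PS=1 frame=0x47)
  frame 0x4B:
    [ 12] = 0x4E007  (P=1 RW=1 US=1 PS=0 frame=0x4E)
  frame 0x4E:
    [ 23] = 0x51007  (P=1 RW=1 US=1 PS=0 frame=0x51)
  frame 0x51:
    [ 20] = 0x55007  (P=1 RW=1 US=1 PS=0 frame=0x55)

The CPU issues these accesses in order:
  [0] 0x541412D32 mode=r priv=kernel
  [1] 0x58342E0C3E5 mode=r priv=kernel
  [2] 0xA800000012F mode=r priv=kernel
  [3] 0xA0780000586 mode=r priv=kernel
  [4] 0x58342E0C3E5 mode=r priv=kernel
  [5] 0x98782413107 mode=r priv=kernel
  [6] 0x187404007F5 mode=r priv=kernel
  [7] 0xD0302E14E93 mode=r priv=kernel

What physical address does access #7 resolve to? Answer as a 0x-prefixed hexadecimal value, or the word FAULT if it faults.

Per-access translation:
#0 VA=0x541412D32 (r,kernel):
  [0] read 0x1B idx=0: raw=0x1C007 flags P=1 W=1 U=1 S=0
  [1] read 0x1C idx=21: raw=0x1E007 flags P=1 W=1 U=1 S=0
  [2] read 0x1E idx=10: raw=0x21007 flags P=1 W=1 U=1 S=0
  [3] read 0x21 idx=18: raw=0x22007 flags P=1 W=1 U=1 S=0
  ✓ 0x22D32  — 4 lookups
#1 VA=0x58342E0C3E5 (r,kernel):
  [0] read 0x1B idx=11: raw=0x23007 flags P=1 W=1 U=1 S=0
  [1] read 0x23 idx=13: raw=0x26007 flags P=1 W=1 U=1 S=0
  [2] read 0x26 idx=23: raw=0x29007 flags P=1 W=1 U=1 S=0
  [3] read 0x29 idx=12: raw=0x2D007 flags P=1 W=1 U=1 S=0
  ✓ 0x2D3E5  — 4 lookups
#2 VA=0xA800000012F (r,kernel):
  [0] read 0x1B idx=21: raw=0x2F087 flags P=1 W=1 U=1 S=1
  ✓ 0x2F12F (huge @L0)  — 1 lookups
#3 VA=0xA0780000586 (r,kernel):
  [0] read 0x1B idx=20: raw=0x30007 flags P=1 W=1 U=1 S=0
  [1] read 0x30 idx=30: raw=0x34087 flags P=1 W=1 U=1 S=1
  ✓ 0x34586 (huge @L1)  — 2 lookups
#4 VA=0x58342E0C3E5 (r,kernel):
  TLB hit vpn=0x58342E0C → PA=0x2D3E5
#5 VA=0x98782413107 (r,kernel):
  [0] read 0x1B idx=19: raw=0x37007 flags P=1 W=1 U=1 S=0
  [1] read 0x37 idx=30: raw=0x39007 flags P=1 W=1 U=1 S=0
  [2] read 0x39 idx=18: raw=0x3D007 flags P=1 W=1 U=1 S=0
  [3] read 0x3D idx=19: raw=0x40007 flags P=1 W=1 U=1 S=0
  ✓ 0x40107  — 4 lookups
#6 VA=0x187404007F5 (r,kernel):
  [0] read 0x1B idx=3: raw=0x42007 flags P=1 W=1 U=1 S=0
  [1] read 0x42 idx=29: raw=0x46007 flags P=1 W=1 U=1 S=0
  [2] read 0x46 idx=2: raw=0x47087 flags P=1 W=1 U=1 S=1
  ✓ 0x477F5 (huge @L2)  — 3 lookups
#7 VA=0xD0302E14E93 (r,kernel):
  [0] read 0x1B idx=26: raw=0x4B007 flags P=1 W=1 U=1 S=0
  [1] read 0x4B idx=12: raw=0x4E007 flags P=1 W=1 U=1 S=0
  [2] read 0x4E idx=23: raw=0x51007 flags P=1 W=1 U=1 S=0
  [3] read 0x51 idx=20: raw=0x55007 flags P=1 W=1 U=1 S=0
  ✓ 0x55E93  — 4 lookups

Access #7 PA: 0x55E93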